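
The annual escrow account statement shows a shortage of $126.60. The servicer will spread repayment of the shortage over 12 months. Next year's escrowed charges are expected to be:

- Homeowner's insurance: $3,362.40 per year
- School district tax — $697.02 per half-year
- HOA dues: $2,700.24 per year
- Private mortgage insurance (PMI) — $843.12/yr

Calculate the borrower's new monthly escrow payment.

$702.20

Homeowner's insurance — $3,362.40
School district tax — $697.02 × 2 = $1,394.04
HOA dues — $2,700.24
Private mortgage insurance (PMI) — $843.12
Combined annual = $8,299.80
Per month = $8,299.80 / 12 = $691.65
Shortage spread = $126.60 / 12 = $10.55/mo
Adjusted monthly = $691.65 + $10.55 = $702.20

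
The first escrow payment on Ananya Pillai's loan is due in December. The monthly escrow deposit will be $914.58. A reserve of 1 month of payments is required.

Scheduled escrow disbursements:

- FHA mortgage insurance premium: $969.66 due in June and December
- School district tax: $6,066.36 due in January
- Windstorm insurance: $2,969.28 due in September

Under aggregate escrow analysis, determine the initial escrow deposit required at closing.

$6,121.44

Cushion = 1 × $914.58 = $914.58
Trial balance (start $0, +$914.58 each month, − disbursements):
  Dec: +$914.58 − $969.66 → -$55.08
  Jan: +$914.58 − $6,066.36 → -$5,206.86
  Feb: +$914.58 → -$4,292.28
  Mar: +$914.58 → -$3,377.70
  Apr: +$914.58 → -$2,463.12
  May: +$914.58 → -$1,548.54
  Jun: +$914.58 − $969.66 → -$1,603.62
  Jul: +$914.58 → -$689.04
  Aug: +$914.58 → $225.54
  Sep: +$914.58 − $2,969.28 → -$1,829.16
  Oct: +$914.58 → -$914.58
  Nov: +$914.58 → $0.00
Lowest trial balance = -$5,206.86 (Jan)
Initial deposit = cushion − low point = $914.58 − (-$5,206.86) = $6,121.44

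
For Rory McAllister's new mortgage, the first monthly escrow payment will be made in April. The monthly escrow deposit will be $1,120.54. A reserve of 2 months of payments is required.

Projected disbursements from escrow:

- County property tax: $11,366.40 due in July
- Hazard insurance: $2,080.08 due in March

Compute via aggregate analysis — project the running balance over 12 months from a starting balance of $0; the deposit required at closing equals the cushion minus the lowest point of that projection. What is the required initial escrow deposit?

$9,125.32

Cushion = 2 × $1,120.54 = $2,241.08
Trial balance (start $0, +$1,120.54 each month, − disbursements):
  Apr: +$1,120.54 → $1,120.54
  May: +$1,120.54 → $2,241.08
  Jun: +$1,120.54 → $3,361.62
  Jul: +$1,120.54 − $11,366.40 → -$6,884.24
  Aug: +$1,120.54 → -$5,763.70
  Sep: +$1,120.54 → -$4,643.16
  Oct: +$1,120.54 → -$3,522.62
  Nov: +$1,120.54 → -$2,402.08
  Dec: +$1,120.54 → -$1,281.54
  Jan: +$1,120.54 → -$161.00
  Feb: +$1,120.54 → $959.54
  Mar: +$1,120.54 − $2,080.08 → $0.00
Lowest trial balance = -$6,884.24 (Jul)
Initial deposit = cushion − low point = $2,241.08 − (-$6,884.24) = $9,125.32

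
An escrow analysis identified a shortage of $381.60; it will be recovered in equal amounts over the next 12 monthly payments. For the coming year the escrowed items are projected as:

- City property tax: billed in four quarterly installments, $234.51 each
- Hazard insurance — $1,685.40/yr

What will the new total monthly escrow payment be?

City property tax = $234.51 × 4 = $938.04 per year
Hazard insurance = $1,685.40 per year
Combined annual = $938.04 + $1,685.40 = $2,623.44
Monthly = $2,623.44 ÷ 12 = $218.62
Monthly shortage recovery: $381.60 ÷ 12 = $31.80
New monthly escrow = $218.62 + $31.80 = $250.42

$250.42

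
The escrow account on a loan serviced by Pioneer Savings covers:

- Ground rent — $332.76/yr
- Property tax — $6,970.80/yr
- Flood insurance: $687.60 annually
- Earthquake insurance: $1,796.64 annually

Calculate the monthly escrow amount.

$815.65

Ground rent: $332.76/yr
Property tax: $6,970.80/yr
Flood insurance: $687.60/yr
Earthquake insurance: $1,796.64/yr
Total annual escrow = $332.76 + $6,970.80 + $687.60 + $1,796.64 = $9,787.80
Per month = $9,787.80 / 12 = $815.65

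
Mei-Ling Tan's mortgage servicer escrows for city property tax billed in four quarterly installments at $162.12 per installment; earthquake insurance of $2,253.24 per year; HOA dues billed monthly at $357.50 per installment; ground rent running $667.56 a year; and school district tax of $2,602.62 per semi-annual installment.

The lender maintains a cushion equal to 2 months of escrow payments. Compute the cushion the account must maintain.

City property tax: $162.12 × 4 = $648.48
Earthquake insurance: $2,253.24
HOA dues: $357.50 × 12 = $4,290.00
Ground rent: $667.56
School district tax: $2,602.62 × 2 = $5,205.24
Annual escrow total = $648.48 + $2,253.24 + $4,290.00 + $667.56 + $5,205.24 = $13,064.52
Base monthly escrow = $13,064.52 ÷ 12 = $1,088.71
Reserve = 2 × $1,088.71 = $2,177.42

$2,177.42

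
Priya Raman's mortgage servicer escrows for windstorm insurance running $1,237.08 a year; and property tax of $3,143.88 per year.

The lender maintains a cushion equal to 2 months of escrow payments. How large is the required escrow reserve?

Windstorm insurance = $1,237.08
Property tax = $3,143.88
Yearly total = $4,380.96
Base monthly escrow = $4,380.96 ÷ 12 = $365.08
Cushion = 2 × $365.08 = $730.16

$730.16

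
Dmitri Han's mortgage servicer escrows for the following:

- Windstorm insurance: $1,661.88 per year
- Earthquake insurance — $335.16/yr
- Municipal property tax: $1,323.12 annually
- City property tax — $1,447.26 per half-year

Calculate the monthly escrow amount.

$517.89

Windstorm insurance — $1,661.88
Earthquake insurance — $335.16
Municipal property tax — $1,323.12
City property tax — $1,447.26 × 2 = $2,894.52
Combined annual = $1,661.88 + $335.16 + $1,323.12 + $2,894.52 = $6,214.68
Per month = $6,214.68 / 12 = $517.89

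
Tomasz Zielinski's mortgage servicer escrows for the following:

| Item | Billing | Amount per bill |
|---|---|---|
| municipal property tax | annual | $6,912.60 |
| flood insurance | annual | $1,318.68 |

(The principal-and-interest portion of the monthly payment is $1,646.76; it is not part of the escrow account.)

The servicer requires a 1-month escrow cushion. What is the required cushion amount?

Municipal property tax = $6,912.60/yr
Flood insurance = $1,318.68/yr
Annual escrow total = $6,912.60 + $1,318.68 = $8,231.28
Per month = $8,231.28 / 12 = $685.94
Cushion = 1 × $685.94 = $685.94

$685.94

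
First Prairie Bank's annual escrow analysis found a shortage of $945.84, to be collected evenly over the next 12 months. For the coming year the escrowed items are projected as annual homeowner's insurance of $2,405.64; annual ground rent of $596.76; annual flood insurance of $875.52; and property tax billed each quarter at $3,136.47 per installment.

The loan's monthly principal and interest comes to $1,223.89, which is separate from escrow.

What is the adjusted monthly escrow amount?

$1,447.47

Homeowner's insurance = $2,405.64 per year
Ground rent = $596.76 per year
Flood insurance = $875.52 per year
Property tax = $3,136.47 × 4 = $12,545.88 per year
Annual escrow total = $2,405.64 + $596.76 + $875.52 + $12,545.88 = $16,423.80
Monthly = $16,423.80 / 12 = $1,368.65
Shortage spread = $945.84 ÷ 12 = $78.82/mo
New monthly escrow = $1,368.65 + $78.82 = $1,447.47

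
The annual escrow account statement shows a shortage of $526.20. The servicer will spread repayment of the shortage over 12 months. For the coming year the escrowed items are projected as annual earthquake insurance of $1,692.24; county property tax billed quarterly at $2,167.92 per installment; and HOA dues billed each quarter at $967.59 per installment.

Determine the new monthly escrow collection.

Earthquake insurance: $1,692.24 per year
County property tax: $2,167.92 × 4 = $8,671.68 per year
HOA dues: $967.59 × 4 = $3,870.36 per year
Combined annual = $1,692.24 + $8,671.68 + $3,870.36 = $14,234.28
Per month = $14,234.28 / 12 = $1,186.19
Shortage per month = $526.20 ÷ 12 = $43.85
Adjusted monthly = $1,186.19 + $43.85 = $1,230.04

$1,230.04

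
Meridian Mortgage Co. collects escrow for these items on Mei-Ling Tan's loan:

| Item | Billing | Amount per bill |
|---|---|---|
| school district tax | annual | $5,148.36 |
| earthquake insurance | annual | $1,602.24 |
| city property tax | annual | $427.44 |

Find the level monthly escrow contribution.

$598.17

School district tax — $5,148.36 per year
Earthquake insurance — $1,602.24 per year
City property tax — $427.44 per year
Total annual escrow = $5,148.36 + $1,602.24 + $427.44 = $7,178.04
Base monthly escrow = $7,178.04 / 12 = $598.17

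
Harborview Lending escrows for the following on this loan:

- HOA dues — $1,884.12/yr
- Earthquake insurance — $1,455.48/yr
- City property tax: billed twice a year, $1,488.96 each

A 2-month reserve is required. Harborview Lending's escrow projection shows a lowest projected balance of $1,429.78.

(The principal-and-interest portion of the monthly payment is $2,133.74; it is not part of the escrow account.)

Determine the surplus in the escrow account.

$376.86

HOA dues: $1,884.12 annually
Earthquake insurance: $1,455.48 annually
City property tax: $1,488.96 × 2 = $2,977.92 annually
Total annual escrow = $6,317.52
Per month = $6,317.52 / 12 = $526.46
Cushion = 2 × $526.46 = $1,052.92
Excess over cushion: $1,429.78 − $1,052.92 = $376.86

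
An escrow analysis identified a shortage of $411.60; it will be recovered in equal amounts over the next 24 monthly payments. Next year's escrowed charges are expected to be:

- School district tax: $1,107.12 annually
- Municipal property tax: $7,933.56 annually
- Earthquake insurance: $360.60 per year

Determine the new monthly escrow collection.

School district tax: $1,107.12
Municipal property tax: $7,933.56
Earthquake insurance: $360.60
Yearly total = $1,107.12 + $7,933.56 + $360.60 = $9,401.28
Base monthly escrow = $9,401.28 / 12 = $783.44
Shortage spread = $411.60 ÷ 24 = $17.15/mo
New monthly escrow = $783.44 + $17.15 = $800.59

$800.59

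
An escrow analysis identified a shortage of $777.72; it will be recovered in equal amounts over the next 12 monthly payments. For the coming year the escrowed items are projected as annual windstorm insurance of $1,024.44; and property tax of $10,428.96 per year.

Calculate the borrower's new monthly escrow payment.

$1,019.26

Windstorm insurance — $1,024.44 per year
Property tax — $10,428.96 per year
Total annual escrow = $1,024.44 + $10,428.96 = $11,453.40
Monthly escrow = $11,453.40 ÷ 12 = $954.45
Shortage per month = $777.72 ÷ 12 = $64.81
Adjusted monthly = $954.45 + $64.81 = $1,019.26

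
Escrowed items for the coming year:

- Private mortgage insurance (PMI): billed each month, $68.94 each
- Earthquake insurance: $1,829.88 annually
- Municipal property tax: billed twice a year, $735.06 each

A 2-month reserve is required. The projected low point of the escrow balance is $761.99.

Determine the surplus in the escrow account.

$74.11

Private mortgage insurance (PMI) — $68.94 × 12 = $827.28 annually
Earthquake insurance — $1,829.88 annually
Municipal property tax — $735.06 × 2 = $1,470.12 annually
Combined annual = $827.28 + $1,829.88 + $1,470.12 = $4,127.28
Base monthly escrow = $4,127.28 ÷ 12 = $343.94
Required reserve = 2 × $343.94 = $687.88
Excess over cushion: $761.99 − $687.88 = $74.11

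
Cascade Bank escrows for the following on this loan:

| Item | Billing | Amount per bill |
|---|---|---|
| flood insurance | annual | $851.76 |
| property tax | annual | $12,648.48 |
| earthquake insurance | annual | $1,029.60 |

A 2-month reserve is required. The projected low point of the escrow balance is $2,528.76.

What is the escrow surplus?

Flood insurance — $851.76
Property tax — $12,648.48
Earthquake insurance — $1,029.60
Total per year = $14,529.84
Base monthly escrow = $14,529.84 / 12 = $1,210.82
Cushion = 2 × $1,210.82 = $2,421.64
Excess over cushion: $2,528.76 − $2,421.64 = $107.12

$107.12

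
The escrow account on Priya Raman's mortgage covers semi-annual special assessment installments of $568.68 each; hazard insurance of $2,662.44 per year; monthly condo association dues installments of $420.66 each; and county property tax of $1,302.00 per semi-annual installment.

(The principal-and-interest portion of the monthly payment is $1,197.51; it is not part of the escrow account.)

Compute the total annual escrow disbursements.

$11,451.72

Special assessment = $568.68 × 2 = $1,137.36 annually
Hazard insurance = $2,662.44 annually
Condo association dues = $420.66 × 12 = $5,047.92 annually
County property tax = $1,302.00 × 2 = $2,604.00 annually
Total annual escrow = $11,451.72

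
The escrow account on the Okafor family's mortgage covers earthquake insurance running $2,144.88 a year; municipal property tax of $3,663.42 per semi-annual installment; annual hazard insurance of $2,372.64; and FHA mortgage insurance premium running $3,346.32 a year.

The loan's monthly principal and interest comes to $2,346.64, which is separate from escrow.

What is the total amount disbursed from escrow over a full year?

Earthquake insurance — $2,144.88 annually
Municipal property tax — $3,663.42 × 2 = $7,326.84 annually
Hazard insurance — $2,372.64 annually
FHA mortgage insurance premium — $3,346.32 annually
Combined annual = $15,190.68

$15,190.68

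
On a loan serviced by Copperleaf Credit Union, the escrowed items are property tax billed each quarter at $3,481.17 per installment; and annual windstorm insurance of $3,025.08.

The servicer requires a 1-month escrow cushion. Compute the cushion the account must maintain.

Property tax — $3,481.17 × 4 = $13,924.68 per year
Windstorm insurance — $3,025.08 per year
Combined annual = $13,924.68 + $3,025.08 = $16,949.76
Base monthly escrow = $16,949.76 / 12 = $1,412.48
Required cushion = 1 × $1,412.48 = $1,412.48

$1,412.48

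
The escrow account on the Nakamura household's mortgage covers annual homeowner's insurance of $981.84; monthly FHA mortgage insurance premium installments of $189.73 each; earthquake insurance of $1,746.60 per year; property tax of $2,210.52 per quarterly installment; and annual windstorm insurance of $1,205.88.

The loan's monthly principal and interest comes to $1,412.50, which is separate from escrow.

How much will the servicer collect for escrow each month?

Homeowner's insurance — $981.84
FHA mortgage insurance premium — $189.73 × 12 = $2,276.76
Earthquake insurance — $1,746.60
Property tax — $2,210.52 × 4 = $8,842.08
Windstorm insurance — $1,205.88
Combined annual = $981.84 + $2,276.76 + $1,746.60 + $8,842.08 + $1,205.88 = $15,053.16
Per month = $15,053.16 / 12 = $1,254.43

$1,254.43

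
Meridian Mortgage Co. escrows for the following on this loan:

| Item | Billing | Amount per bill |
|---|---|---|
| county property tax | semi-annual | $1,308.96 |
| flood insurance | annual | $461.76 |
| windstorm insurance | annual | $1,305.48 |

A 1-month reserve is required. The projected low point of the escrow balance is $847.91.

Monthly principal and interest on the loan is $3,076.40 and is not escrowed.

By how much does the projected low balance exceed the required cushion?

$482.48

County property tax — $1,308.96 × 2 = $2,617.92 annually
Flood insurance — $461.76 annually
Windstorm insurance — $1,305.48 annually
Yearly total = $2,617.92 + $461.76 + $1,305.48 = $4,385.16
Monthly = $4,385.16 ÷ 12 = $365.43
Cushion = 1 × $365.43 = $365.43
Excess over cushion: $847.91 − $365.43 = $482.48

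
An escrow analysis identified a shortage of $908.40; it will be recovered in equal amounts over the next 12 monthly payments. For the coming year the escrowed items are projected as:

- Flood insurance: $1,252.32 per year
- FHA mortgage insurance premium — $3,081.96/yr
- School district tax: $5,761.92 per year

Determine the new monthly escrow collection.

$917.05

Flood insurance — $1,252.32 per year
FHA mortgage insurance premium — $3,081.96 per year
School district tax — $5,761.92 per year
Annual escrow total = $10,096.20
Per month = $10,096.20 ÷ 12 = $841.35
Monthly shortage recovery: $908.40 / 12 = $75.70
New monthly escrow = $841.35 + $75.70 = $917.05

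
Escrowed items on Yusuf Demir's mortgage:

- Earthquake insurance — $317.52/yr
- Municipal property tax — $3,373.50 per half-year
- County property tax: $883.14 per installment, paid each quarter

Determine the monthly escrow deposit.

$883.09

Earthquake insurance: $317.52 annually
Municipal property tax: $3,373.50 × 2 = $6,747.00 annually
County property tax: $883.14 × 4 = $3,532.56 annually
Annual escrow total = $317.52 + $6,747.00 + $3,532.56 = $10,597.08
Monthly = $10,597.08 ÷ 12 = $883.09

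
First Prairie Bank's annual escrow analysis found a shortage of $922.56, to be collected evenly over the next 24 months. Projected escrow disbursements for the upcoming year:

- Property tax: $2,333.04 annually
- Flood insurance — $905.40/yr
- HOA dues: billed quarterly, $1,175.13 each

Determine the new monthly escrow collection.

$700.02

Property tax = $2,333.04 per year
Flood insurance = $905.40 per year
HOA dues = $1,175.13 × 4 = $4,700.52 per year
Combined annual = $2,333.04 + $905.40 + $4,700.52 = $7,938.96
Base monthly escrow = $7,938.96 ÷ 12 = $661.58
Shortage spread = $922.56 / 24 = $38.44/mo
New monthly escrow = $661.58 + $38.44 = $700.02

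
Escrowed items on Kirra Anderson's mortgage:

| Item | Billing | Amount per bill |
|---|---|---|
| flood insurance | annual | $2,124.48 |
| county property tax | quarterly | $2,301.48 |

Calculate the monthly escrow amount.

Flood insurance = $2,124.48 annually
County property tax = $2,301.48 × 4 = $9,205.92 annually
Annual escrow total = $11,330.40
Base monthly escrow = $11,330.40 ÷ 12 = $944.20

$944.20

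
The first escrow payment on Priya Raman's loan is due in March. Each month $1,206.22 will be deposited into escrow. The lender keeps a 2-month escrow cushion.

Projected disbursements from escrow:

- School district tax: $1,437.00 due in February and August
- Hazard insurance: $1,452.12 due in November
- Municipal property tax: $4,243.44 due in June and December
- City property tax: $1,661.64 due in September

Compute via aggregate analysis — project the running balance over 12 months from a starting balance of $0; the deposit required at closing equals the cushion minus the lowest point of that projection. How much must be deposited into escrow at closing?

$3,387.88

Cushion = 2 × $1,206.22 = $2,412.44
Trial balance (start $0, +$1,206.22 each month, − disbursements):
  Mar: +$1,206.22 → $1,206.22
  Apr: +$1,206.22 → $2,412.44
  May: +$1,206.22 → $3,618.66
  Jun: +$1,206.22 − $4,243.44 → $581.44
  Jul: +$1,206.22 → $1,787.66
  Aug: +$1,206.22 − $1,437.00 → $1,556.88
  Sep: +$1,206.22 − $1,661.64 → $1,101.46
  Oct: +$1,206.22 → $2,307.68
  Nov: +$1,206.22 − $1,452.12 → $2,061.78
  Dec: +$1,206.22 − $4,243.44 → -$975.44
  Jan: +$1,206.22 → $230.78
  Feb: +$1,206.22 − $1,437.00 → $0.00
Lowest trial balance = -$975.44 (Dec)
Initial deposit = cushion − low point = $2,412.44 − (-$975.44) = $3,387.88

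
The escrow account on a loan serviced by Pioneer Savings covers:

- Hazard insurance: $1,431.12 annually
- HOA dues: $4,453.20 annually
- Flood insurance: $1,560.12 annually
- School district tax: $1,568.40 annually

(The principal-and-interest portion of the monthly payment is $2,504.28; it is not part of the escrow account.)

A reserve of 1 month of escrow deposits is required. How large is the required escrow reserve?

Hazard insurance — $1,431.12/yr
HOA dues — $4,453.20/yr
Flood insurance — $1,560.12/yr
School district tax — $1,568.40/yr
Combined annual = $1,431.12 + $4,453.20 + $1,560.12 + $1,568.40 = $9,012.84
Monthly escrow = $9,012.84 / 12 = $751.07
Reserve = 1 × $751.07 = $751.07

$751.07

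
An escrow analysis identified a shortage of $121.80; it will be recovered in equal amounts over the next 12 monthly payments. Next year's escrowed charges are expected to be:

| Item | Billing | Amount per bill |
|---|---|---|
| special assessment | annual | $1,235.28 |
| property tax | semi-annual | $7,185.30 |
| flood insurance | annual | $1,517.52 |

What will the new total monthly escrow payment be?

Special assessment: $1,235.28 per year
Property tax: $7,185.30 × 2 = $14,370.60 per year
Flood insurance: $1,517.52 per year
Yearly total = $17,123.40
Monthly = $17,123.40 ÷ 12 = $1,426.95
Shortage per month = $121.80 ÷ 12 = $10.15
New monthly escrow = $1,426.95 + $10.15 = $1,437.10

$1,437.10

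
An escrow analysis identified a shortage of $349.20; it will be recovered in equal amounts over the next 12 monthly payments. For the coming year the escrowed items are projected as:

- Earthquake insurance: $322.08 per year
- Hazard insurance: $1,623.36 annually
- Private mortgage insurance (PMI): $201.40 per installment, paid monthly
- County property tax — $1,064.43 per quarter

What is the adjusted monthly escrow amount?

$747.43

Earthquake insurance — $322.08 annually
Hazard insurance — $1,623.36 annually
Private mortgage insurance (PMI) — $201.40 × 12 = $2,416.80 annually
County property tax — $1,064.43 × 4 = $4,257.72 annually
Yearly total = $8,619.96
Base monthly escrow = $8,619.96 ÷ 12 = $718.33
Shortage per month = $349.20 / 12 = $29.10
New monthly escrow = $718.33 + $29.10 = $747.43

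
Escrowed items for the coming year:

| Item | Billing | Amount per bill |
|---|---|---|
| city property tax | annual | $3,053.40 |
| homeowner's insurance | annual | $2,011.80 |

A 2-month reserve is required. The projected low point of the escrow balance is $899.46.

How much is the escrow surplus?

City property tax = $3,053.40/yr
Homeowner's insurance = $2,011.80/yr
Combined annual = $3,053.40 + $2,011.80 = $5,065.20
Monthly escrow = $5,065.20 / 12 = $422.10
Cushion = 2 × $422.10 = $844.20
Excess over cushion: $899.46 − $844.20 = $55.26

$55.26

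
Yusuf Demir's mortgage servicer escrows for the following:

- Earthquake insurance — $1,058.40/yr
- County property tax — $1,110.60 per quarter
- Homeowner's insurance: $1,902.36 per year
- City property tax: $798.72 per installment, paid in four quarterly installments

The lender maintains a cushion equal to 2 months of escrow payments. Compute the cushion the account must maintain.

Earthquake insurance — $1,058.40
County property tax — $1,110.60 × 4 = $4,442.40
Homeowner's insurance — $1,902.36
City property tax — $798.72 × 4 = $3,194.88
Combined annual = $10,598.04
Monthly escrow = $10,598.04 / 12 = $883.17
Reserve = 2 × $883.17 = $1,766.34

$1,766.34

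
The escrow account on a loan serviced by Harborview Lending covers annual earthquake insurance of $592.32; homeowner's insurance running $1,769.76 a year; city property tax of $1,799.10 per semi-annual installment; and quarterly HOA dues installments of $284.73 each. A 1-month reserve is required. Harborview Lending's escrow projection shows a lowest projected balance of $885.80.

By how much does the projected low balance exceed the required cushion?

Earthquake insurance = $592.32 annually
Homeowner's insurance = $1,769.76 annually
City property tax = $1,799.10 × 2 = $3,598.20 annually
HOA dues = $284.73 × 4 = $1,138.92 annually
Yearly total = $592.32 + $1,769.76 + $3,598.20 + $1,138.92 = $7,099.20
Monthly = $7,099.20 / 12 = $591.60
Required reserve = 1 × $591.60 = $591.60
Excess over cushion: $885.80 − $591.60 = $294.20

$294.20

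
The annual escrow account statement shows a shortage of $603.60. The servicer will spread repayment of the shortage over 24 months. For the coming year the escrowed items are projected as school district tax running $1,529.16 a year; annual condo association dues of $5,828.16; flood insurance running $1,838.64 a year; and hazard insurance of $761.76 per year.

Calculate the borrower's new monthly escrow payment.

$854.96

School district tax = $1,529.16 annually
Condo association dues = $5,828.16 annually
Flood insurance = $1,838.64 annually
Hazard insurance = $761.76 annually
Total per year = $1,529.16 + $5,828.16 + $1,838.64 + $761.76 = $9,957.72
Monthly = $9,957.72 / 12 = $829.81
Monthly shortage recovery: $603.60 ÷ 24 = $25.15
Adjusted monthly = $829.81 + $25.15 = $854.96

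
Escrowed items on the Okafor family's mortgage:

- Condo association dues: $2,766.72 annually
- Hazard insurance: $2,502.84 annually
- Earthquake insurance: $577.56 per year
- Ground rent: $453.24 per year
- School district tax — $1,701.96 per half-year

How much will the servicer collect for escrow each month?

Condo association dues: $2,766.72 annually
Hazard insurance: $2,502.84 annually
Earthquake insurance: $577.56 annually
Ground rent: $453.24 annually
School district tax: $1,701.96 × 2 = $3,403.92 annually
Total annual escrow = $9,704.28
Monthly escrow = $9,704.28 / 12 = $808.69

$808.69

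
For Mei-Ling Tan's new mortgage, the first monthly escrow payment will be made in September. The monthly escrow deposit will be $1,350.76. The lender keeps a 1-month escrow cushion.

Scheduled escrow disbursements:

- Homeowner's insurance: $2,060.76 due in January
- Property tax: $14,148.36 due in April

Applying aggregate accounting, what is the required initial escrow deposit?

$6,753.80

Cushion = 1 × $1,350.76 = $1,350.76
Trial balance (start $0, +$1,350.76 each month, − disbursements):
  Sep: +$1,350.76 → $1,350.76
  Oct: +$1,350.76 → $2,701.52
  Nov: +$1,350.76 → $4,052.28
  Dec: +$1,350.76 → $5,403.04
  Jan: +$1,350.76 − $2,060.76 → $4,693.04
  Feb: +$1,350.76 → $6,043.80
  Mar: +$1,350.76 → $7,394.56
  Apr: +$1,350.76 − $14,148.36 → -$5,403.04
  May: +$1,350.76 → -$4,052.28
  Jun: +$1,350.76 → -$2,701.52
  Jul: +$1,350.76 → -$1,350.76
  Aug: +$1,350.76 → $0.00
Lowest trial balance = -$5,403.04 (Apr)
Initial deposit = cushion − low point = $1,350.76 − (-$5,403.04) = $6,753.80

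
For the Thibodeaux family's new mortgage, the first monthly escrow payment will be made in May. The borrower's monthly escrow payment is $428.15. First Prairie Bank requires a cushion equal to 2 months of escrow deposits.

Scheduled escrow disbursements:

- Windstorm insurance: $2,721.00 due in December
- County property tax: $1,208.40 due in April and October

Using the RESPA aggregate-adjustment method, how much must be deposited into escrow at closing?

$1,360.50

Cushion = 2 × $428.15 = $856.30
Trial balance (start $0, +$428.15 each month, − disbursements):
  May: +$428.15 → $428.15
  Jun: +$428.15 → $856.30
  Jul: +$428.15 → $1,284.45
  Aug: +$428.15 → $1,712.60
  Sep: +$428.15 → $2,140.75
  Oct: +$428.15 − $1,208.40 → $1,360.50
  Nov: +$428.15 → $1,788.65
  Dec: +$428.15 − $2,721.00 → -$504.20
  Jan: +$428.15 → -$76.05
  Feb: +$428.15 → $352.10
  Mar: +$428.15 → $780.25
  Apr: +$428.15 − $1,208.40 → $0.00
Lowest trial balance = -$504.20 (Dec)
Initial deposit = cushion − low point = $856.30 − (-$504.20) = $1,360.50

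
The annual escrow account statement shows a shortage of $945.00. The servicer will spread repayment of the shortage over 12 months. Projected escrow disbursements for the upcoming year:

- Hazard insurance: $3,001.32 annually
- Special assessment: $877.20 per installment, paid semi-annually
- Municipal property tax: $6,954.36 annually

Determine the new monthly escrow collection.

$1,054.59

Hazard insurance = $3,001.32
Special assessment = $877.20 × 2 = $1,754.40
Municipal property tax = $6,954.36
Total per year = $3,001.32 + $1,754.40 + $6,954.36 = $11,710.08
Monthly = $11,710.08 ÷ 12 = $975.84
Shortage spread = $945.00 ÷ 12 = $78.75/mo
New monthly escrow = $975.84 + $78.75 = $1,054.59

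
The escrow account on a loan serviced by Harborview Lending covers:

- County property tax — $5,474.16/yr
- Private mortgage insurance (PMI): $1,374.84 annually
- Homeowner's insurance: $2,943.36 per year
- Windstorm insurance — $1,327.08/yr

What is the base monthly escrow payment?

$926.62

County property tax: $5,474.16
Private mortgage insurance (PMI): $1,374.84
Homeowner's insurance: $2,943.36
Windstorm insurance: $1,327.08
Total annual escrow = $11,119.44
Base monthly escrow = $11,119.44 / 12 = $926.62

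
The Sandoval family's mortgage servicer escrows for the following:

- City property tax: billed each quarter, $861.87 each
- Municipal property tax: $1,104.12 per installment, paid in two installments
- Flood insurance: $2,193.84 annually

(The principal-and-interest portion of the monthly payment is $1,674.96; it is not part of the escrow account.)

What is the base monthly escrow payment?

City property tax: $861.87 × 4 = $3,447.48
Municipal property tax: $1,104.12 × 2 = $2,208.24
Flood insurance: $2,193.84
Total annual escrow = $7,849.56
Monthly = $7,849.56 / 12 = $654.13

$654.13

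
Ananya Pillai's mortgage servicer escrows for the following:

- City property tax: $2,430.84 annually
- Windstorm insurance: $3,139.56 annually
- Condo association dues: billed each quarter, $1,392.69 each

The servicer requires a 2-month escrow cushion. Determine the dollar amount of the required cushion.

City property tax — $2,430.84 annually
Windstorm insurance — $3,139.56 annually
Condo association dues — $1,392.69 × 4 = $5,570.76 annually
Combined annual = $11,141.16
Per month = $11,141.16 ÷ 12 = $928.43
Cushion = 2 × $928.43 = $1,856.86

$1,856.86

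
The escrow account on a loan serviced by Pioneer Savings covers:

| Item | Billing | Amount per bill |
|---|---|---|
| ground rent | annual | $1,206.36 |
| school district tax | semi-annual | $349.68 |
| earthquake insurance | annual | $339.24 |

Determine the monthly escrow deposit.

Ground rent: $1,206.36
School district tax: $349.68 × 2 = $699.36
Earthquake insurance: $339.24
Combined annual = $2,244.96
Monthly escrow = $2,244.96 ÷ 12 = $187.08

$187.08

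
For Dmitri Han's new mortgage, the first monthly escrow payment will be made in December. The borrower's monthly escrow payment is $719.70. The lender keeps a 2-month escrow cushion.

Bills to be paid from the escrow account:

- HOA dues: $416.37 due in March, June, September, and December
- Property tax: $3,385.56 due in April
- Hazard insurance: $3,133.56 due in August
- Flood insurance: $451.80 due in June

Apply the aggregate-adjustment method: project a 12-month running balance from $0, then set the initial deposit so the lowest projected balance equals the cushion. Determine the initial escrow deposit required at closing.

$3,182.13

Cushion = 2 × $719.70 = $1,439.40
Trial balance (start $0, +$719.70 each month, − disbursements):
  Dec: +$719.70 − $416.37 → $303.33
  Jan: +$719.70 → $1,023.03
  Feb: +$719.70 → $1,742.73
  Mar: +$719.70 − $416.37 → $2,046.06
  Apr: +$719.70 − $3,385.56 → -$619.80
  May: +$719.70 → $99.90
  Jun: +$719.70 − $868.17 → -$48.57
  Jul: +$719.70 → $671.13
  Aug: +$719.70 − $3,133.56 → -$1,742.73
  Sep: +$719.70 − $416.37 → -$1,439.40
  Oct: +$719.70 → -$719.70
  Nov: +$719.70 → $0.00
Lowest trial balance = -$1,742.73 (Aug)
Initial deposit = cushion − low point = $1,439.40 − (-$1,742.73) = $3,182.13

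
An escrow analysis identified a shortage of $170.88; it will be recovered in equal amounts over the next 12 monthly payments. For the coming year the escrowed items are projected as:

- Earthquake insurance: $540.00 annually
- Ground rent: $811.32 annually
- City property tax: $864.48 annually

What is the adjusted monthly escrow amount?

Earthquake insurance — $540.00 annually
Ground rent — $811.32 annually
City property tax — $864.48 annually
Combined annual = $540.00 + $811.32 + $864.48 = $2,215.80
Monthly = $2,215.80 / 12 = $184.65
Shortage per month = $170.88 / 12 = $14.24
Adjusted monthly = $184.65 + $14.24 = $198.89

$198.89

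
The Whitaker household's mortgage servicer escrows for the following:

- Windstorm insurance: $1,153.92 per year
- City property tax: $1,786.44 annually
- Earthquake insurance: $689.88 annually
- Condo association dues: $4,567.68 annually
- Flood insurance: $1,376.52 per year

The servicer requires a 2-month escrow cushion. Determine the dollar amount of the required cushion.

Windstorm insurance: $1,153.92/yr
City property tax: $1,786.44/yr
Earthquake insurance: $689.88/yr
Condo association dues: $4,567.68/yr
Flood insurance: $1,376.52/yr
Annual escrow total = $9,574.44
Monthly = $9,574.44 ÷ 12 = $797.87
Reserve = 2 × $797.87 = $1,595.74

$1,595.74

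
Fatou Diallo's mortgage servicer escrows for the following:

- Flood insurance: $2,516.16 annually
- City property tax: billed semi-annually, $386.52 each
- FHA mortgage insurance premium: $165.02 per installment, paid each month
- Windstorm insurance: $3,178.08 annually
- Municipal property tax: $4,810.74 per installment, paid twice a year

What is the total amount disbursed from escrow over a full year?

Flood insurance: $2,516.16 per year
City property tax: $386.52 × 2 = $773.04 per year
FHA mortgage insurance premium: $165.02 × 12 = $1,980.24 per year
Windstorm insurance: $3,178.08 per year
Municipal property tax: $4,810.74 × 2 = $9,621.48 per year
Yearly total = $2,516.16 + $773.04 + $1,980.24 + $3,178.08 + $9,621.48 = $18,069.00

$18,069.00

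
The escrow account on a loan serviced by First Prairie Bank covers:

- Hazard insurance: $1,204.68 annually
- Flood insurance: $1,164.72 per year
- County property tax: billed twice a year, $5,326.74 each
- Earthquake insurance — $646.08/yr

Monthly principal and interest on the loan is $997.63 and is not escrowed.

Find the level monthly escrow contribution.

Hazard insurance — $1,204.68/yr
Flood insurance — $1,164.72/yr
County property tax — $5,326.74 × 2 = $10,653.48/yr
Earthquake insurance — $646.08/yr
Combined annual = $1,204.68 + $1,164.72 + $10,653.48 + $646.08 = $13,668.96
Monthly escrow = $13,668.96 / 12 = $1,139.08

$1,139.08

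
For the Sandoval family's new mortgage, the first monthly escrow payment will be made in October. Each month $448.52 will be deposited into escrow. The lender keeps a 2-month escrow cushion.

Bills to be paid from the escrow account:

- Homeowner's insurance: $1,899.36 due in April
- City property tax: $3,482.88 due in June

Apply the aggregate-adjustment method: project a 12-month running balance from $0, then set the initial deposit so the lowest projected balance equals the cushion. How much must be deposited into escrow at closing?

Cushion = 2 × $448.52 = $897.04
Trial balance (start $0, +$448.52 each month, − disbursements):
  Oct: +$448.52 → $448.52
  Nov: +$448.52 → $897.04
  Dec: +$448.52 → $1,345.56
  Jan: +$448.52 → $1,794.08
  Feb: +$448.52 → $2,242.60
  Mar: +$448.52 → $2,691.12
  Apr: +$448.52 − $1,899.36 → $1,240.28
  May: +$448.52 → $1,688.80
  Jun: +$448.52 − $3,482.88 → -$1,345.56
  Jul: +$448.52 → -$897.04
  Aug: +$448.52 → -$448.52
  Sep: +$448.52 → $0.00
Lowest trial balance = -$1,345.56 (Jun)
Initial deposit = cushion − low point = $897.04 − (-$1,345.56) = $2,242.60

$2,242.60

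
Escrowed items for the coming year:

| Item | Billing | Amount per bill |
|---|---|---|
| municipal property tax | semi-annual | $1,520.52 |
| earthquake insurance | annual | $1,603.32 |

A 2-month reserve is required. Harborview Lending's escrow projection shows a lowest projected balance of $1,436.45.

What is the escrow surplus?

Municipal property tax: $1,520.52 × 2 = $3,041.04
Earthquake insurance: $1,603.32
Total annual escrow = $4,644.36
Monthly = $4,644.36 ÷ 12 = $387.03
Required cushion = 2 × $387.03 = $774.06
Excess over cushion: $1,436.45 − $774.06 = $662.39

$662.39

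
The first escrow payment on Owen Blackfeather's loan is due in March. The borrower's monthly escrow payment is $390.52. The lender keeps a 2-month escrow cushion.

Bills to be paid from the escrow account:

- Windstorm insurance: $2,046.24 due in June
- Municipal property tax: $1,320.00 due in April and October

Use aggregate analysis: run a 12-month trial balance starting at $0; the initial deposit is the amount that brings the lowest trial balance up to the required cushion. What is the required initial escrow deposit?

Cushion = 2 × $390.52 = $781.04
Trial balance (start $0, +$390.52 each month, − disbursements):
  Mar: +$390.52 → $390.52
  Apr: +$390.52 − $1,320.00 → -$538.96
  May: +$390.52 → -$148.44
  Jun: +$390.52 − $2,046.24 → -$1,804.16
  Jul: +$390.52 → -$1,413.64
  Aug: +$390.52 → -$1,023.12
  Sep: +$390.52 → -$632.60
  Oct: +$390.52 − $1,320.00 → -$1,562.08
  Nov: +$390.52 → -$1,171.56
  Dec: +$390.52 → -$781.04
  Jan: +$390.52 → -$390.52
  Feb: +$390.52 → $0.00
Lowest trial balance = -$1,804.16 (Jun)
Initial deposit = cushion − low point = $781.04 − (-$1,804.16) = $2,585.20

$2,585.20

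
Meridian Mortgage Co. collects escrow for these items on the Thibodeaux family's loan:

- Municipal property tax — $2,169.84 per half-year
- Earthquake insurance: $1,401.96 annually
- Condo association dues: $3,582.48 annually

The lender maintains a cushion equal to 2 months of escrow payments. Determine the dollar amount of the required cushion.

Municipal property tax = $2,169.84 × 2 = $4,339.68
Earthquake insurance = $1,401.96
Condo association dues = $3,582.48
Combined annual = $9,324.12
Per month = $9,324.12 ÷ 12 = $777.01
Reserve = 2 × $777.01 = $1,554.02

$1,554.02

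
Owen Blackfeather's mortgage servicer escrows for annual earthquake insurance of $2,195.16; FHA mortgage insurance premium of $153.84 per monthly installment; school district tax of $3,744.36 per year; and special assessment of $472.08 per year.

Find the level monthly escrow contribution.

$688.14

Earthquake insurance: $2,195.16
FHA mortgage insurance premium: $153.84 × 12 = $1,846.08
School district tax: $3,744.36
Special assessment: $472.08
Combined annual = $8,257.68
Monthly escrow = $8,257.68 / 12 = $688.14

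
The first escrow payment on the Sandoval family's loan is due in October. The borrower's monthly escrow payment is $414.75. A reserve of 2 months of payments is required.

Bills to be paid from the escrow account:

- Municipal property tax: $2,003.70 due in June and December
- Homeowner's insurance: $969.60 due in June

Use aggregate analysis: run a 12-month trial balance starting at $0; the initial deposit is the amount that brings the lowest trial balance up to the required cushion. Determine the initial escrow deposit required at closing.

$2,073.75

Cushion = 2 × $414.75 = $829.50
Trial balance (start $0, +$414.75 each month, − disbursements):
  Oct: +$414.75 → $414.75
  Nov: +$414.75 → $829.50
  Dec: +$414.75 − $2,003.70 → -$759.45
  Jan: +$414.75 → -$344.70
  Feb: +$414.75 → $70.05
  Mar: +$414.75 → $484.80
  Apr: +$414.75 → $899.55
  May: +$414.75 → $1,314.30
  Jun: +$414.75 − $2,973.30 → -$1,244.25
  Jul: +$414.75 → -$829.50
  Aug: +$414.75 → -$414.75
  Sep: +$414.75 → $0.00
Lowest trial balance = -$1,244.25 (Jun)
Initial deposit = cushion − low point = $829.50 − (-$1,244.25) = $2,073.75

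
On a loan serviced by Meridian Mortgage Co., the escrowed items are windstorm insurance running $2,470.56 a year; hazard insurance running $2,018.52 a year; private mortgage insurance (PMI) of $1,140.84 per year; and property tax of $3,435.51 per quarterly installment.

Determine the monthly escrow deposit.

Windstorm insurance = $2,470.56 per year
Hazard insurance = $2,018.52 per year
Private mortgage insurance (PMI) = $1,140.84 per year
Property tax = $3,435.51 × 4 = $13,742.04 per year
Total per year = $19,371.96
Per month = $19,371.96 / 12 = $1,614.33

$1,614.33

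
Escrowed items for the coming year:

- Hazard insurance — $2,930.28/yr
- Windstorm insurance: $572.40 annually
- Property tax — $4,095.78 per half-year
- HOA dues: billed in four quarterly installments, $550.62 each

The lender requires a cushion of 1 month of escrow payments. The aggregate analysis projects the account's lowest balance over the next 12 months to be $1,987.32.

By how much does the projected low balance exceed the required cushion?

$829.26

Hazard insurance — $2,930.28
Windstorm insurance — $572.40
Property tax — $4,095.78 × 2 = $8,191.56
HOA dues — $550.62 × 4 = $2,202.48
Yearly total = $13,896.72
Monthly escrow = $13,896.72 / 12 = $1,158.06
Required reserve = 1 × $1,158.06 = $1,158.06
Surplus = $1,987.32 − $1,158.06 = $829.26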